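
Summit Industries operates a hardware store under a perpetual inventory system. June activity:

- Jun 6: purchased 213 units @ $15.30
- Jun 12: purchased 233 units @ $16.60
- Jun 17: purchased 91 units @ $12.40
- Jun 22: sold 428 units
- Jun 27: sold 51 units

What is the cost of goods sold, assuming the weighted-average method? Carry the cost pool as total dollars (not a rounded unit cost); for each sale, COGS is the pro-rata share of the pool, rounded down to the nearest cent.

COGS = $7,363.48

After Jun 6: 213 on hand, pool $3,258.90 (≈ $15.3000 each)
After Jun 12: 446 on hand, pool $7,126.70 (≈ $15.9791 each)
After Jun 17: 537 on hand, pool $8,255.10 (≈ $15.3726 each)
Jun 22, sell 428: 428/537 × $8,255.10 → $6,579.48
Jun 27, sell 51: 51/109 × $1,675.62 → $784.00
Total COGS = $6,579.48 + $784.00 = $7,363.48
Ending inventory (cost pool remaining) = $891.62
Check: goods available $8,255.10 = COGS $7,363.48 + ending $891.62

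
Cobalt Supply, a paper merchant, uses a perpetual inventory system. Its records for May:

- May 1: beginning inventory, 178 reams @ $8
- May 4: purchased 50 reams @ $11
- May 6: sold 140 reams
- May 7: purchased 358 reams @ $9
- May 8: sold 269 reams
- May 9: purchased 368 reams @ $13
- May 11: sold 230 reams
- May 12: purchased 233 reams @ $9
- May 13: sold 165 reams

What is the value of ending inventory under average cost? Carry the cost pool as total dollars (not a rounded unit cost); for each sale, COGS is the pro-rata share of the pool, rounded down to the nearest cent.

Ending inventory = $4,036.80

After May 1: 178 on hand, pool $1,424.00 (≈ $8.0000 each)
After May 4: 228 on hand, pool $1,974.00 (≈ $8.6579 each)
May 6, sell 140: 140/228 × $1,974.00 → $1,212.10
After May 7: 446 on hand, pool $3,983.90 (≈ $8.9325 each)
May 8, sell 269: 269/446 × $3,983.90 → $2,402.84
After May 9: 545 on hand, pool $6,365.06 (≈ $11.6790 each)
May 11, sell 230: 230/545 × $6,365.06 → $2,686.17
After May 12: 548 on hand, pool $5,775.89 (≈ $10.5399 each)
May 13, sell 165: 165/548 × $5,775.89 → $1,739.09
Total COGS = $1,212.10 + $2,402.84 + $2,686.17 + $1,739.09 = $8,040.20
Ending inventory (cost pool remaining) = $4,036.80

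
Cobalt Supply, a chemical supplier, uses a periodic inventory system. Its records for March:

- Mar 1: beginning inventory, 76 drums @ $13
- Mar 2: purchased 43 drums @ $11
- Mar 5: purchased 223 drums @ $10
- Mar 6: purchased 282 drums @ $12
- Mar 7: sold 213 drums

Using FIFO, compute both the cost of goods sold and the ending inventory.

Mar 7, 213 sold [FIFO — oldest first]: 76 @ $13 + 43 @ $11 + 94 @ $10 = $2,401
Ending inventory: 129 @ $10 + 282 @ $12 = $4,674
Check: goods available $7,075 = COGS $2,401 + ending $4,674

COGS = $2,401; ending inventory = $4,674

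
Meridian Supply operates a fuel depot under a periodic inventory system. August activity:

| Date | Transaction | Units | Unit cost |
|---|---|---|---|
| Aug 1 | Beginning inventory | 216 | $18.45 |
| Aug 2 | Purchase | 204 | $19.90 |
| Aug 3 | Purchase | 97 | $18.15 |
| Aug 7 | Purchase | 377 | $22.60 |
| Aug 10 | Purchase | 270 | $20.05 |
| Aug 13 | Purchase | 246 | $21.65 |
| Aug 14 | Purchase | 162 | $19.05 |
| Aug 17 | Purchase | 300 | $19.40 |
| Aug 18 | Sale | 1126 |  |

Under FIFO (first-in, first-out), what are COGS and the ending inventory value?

Aug 18, 1126 sold [FIFO — oldest first]: 216 @ $18.45 + 204 @ $19.90 + 97 @ $18.15 + 377 @ $22.60 + 232 @ $20.05 = $22,977.15
Ending inventory: 38 @ $20.05 + 246 @ $21.65 + 162 @ $19.05 + 300 @ $19.40 = $14,993.90
Check: goods available $37,971.05 = COGS $22,977.15 + ending $14,993.90

COGS = $22,977.15; ending inventory = $14,993.90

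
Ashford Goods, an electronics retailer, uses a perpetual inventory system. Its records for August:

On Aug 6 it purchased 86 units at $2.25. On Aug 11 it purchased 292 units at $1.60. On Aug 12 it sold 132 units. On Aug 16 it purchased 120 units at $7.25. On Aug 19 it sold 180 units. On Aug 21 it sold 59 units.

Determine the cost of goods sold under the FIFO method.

COGS = $649.50

Aug 12, 132 sold [FIFO — oldest first]: 86 @ $2.25 + 46 @ $1.60 = $267.10
Aug 19, 180 sold [FIFO — oldest first]: 180 @ $1.60 = $288.00
Aug 21, 59 sold [FIFO — oldest first]: 59 @ $1.60 = $94.40
Total COGS = $267.10 + $288.00 + $94.40 = $649.50
Ending inventory: 7 @ $1.60 + 120 @ $7.25 = $881.20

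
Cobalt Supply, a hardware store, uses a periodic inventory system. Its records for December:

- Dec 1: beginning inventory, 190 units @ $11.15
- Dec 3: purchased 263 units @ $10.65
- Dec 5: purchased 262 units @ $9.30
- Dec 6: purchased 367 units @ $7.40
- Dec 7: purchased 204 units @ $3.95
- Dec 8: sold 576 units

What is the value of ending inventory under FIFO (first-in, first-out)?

Ending inventory = $4,814.30

Dec 8, 576 sold [FIFO — oldest first]: 190 @ $11.15 + 263 @ $10.65 + 123 @ $9.30 = $6,063.35
Ending inventory: 139 @ $9.30 + 367 @ $7.40 + 204 @ $3.95 = $4,814.30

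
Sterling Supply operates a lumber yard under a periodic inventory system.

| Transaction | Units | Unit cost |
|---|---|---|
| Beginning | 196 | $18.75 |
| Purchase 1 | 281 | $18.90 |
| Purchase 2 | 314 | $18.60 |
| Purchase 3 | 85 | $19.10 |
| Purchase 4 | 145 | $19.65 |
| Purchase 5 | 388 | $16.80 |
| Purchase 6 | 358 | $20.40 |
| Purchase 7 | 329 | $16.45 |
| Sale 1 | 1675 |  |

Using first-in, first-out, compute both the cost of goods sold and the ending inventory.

Sale 1 (1675) [FIFO — oldest first]: 196 @ $18.75 + 281 @ $18.90 + 314 @ $18.60 + 85 @ $19.10 + 145 @ $19.65 + 388 @ $16.80 + 266 @ $20.40 = $31,243.85
Ending inventory: 92 @ $20.40 + 329 @ $16.45 = $7,288.85

COGS = $31,243.85; ending inventory = $7,288.85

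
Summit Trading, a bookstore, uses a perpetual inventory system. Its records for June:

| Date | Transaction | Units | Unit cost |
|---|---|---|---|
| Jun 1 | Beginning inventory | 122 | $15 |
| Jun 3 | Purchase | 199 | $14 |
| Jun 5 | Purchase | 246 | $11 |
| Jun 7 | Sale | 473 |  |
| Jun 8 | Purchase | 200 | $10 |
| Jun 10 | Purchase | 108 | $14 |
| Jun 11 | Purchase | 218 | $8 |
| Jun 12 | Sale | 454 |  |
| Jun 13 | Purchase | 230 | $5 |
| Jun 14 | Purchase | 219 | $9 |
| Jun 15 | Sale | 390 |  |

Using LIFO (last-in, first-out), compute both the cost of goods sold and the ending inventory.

COGS = $13,274; ending inventory = $2,425

Jun 7, 473 sold [LIFO — newest first]: 246 @ $11 + 199 @ $14 + 28 @ $15 = $5,912
Jun 12, 454 sold [LIFO — newest first]: 218 @ $8 + 108 @ $14 + 128 @ $10 = $4,536
Jun 15, 390 sold [LIFO — newest first]: 219 @ $9 + 171 @ $5 = $2,826
Total COGS = $5,912 + $4,536 + $2,826 = $13,274
Ending inventory: 94 @ $15 + 72 @ $10 + 59 @ $5 = $2,425
Check: goods available $15,699 = COGS $13,274 + ending $2,425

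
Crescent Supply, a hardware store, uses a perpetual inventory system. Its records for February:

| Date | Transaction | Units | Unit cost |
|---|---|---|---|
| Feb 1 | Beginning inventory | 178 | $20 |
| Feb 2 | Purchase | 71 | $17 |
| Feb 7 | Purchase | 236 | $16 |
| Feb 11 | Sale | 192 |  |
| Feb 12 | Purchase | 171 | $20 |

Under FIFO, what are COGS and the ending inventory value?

COGS = $3,798; ending inventory = $8,165

Feb 11, 192 sold [FIFO — oldest first]: 178 @ $20 + 14 @ $17 = $3,798
Ending inventory: 57 @ $17 + 236 @ $16 + 171 @ $20 = $8,165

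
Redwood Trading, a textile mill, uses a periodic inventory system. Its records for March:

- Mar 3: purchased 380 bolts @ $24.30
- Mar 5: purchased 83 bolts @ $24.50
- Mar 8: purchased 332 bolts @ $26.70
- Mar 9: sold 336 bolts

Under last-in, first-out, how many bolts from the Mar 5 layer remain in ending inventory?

Mar 9, 336 sold [LIFO — newest first]: 332 @ $26.70 + 4 @ $24.50 = $8,962.40
Ending inventory: 380 @ $24.30 + 79 @ $24.50 = $11,169.50
Check: goods available $20,131.90 = COGS $8,962.40 + ending $11,169.50

79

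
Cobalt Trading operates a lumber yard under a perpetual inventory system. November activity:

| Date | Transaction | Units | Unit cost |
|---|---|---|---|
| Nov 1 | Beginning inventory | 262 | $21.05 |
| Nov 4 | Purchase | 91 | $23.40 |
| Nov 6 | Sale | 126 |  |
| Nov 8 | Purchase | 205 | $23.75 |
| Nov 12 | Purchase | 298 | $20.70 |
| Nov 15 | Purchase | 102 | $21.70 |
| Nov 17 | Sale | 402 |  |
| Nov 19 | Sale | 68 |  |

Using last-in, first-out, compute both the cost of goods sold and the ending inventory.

Nov 6, 126 sold [LIFO — newest first]: 91 @ $23.40 + 35 @ $21.05 = $2,866.15
Nov 17, 402 sold [LIFO — newest first]: 102 @ $21.70 + 298 @ $20.70 + 2 @ $23.75 = $8,429.50
Nov 19, 68 sold [LIFO — newest first]: 68 @ $23.75 = $1,615.00
Total COGS = $2,866.15 + $8,429.50 + $1,615.00 = $12,910.65
Ending inventory: 227 @ $21.05 + 135 @ $23.75 = $7,984.60

COGS = $12,910.65; ending inventory = $7,984.60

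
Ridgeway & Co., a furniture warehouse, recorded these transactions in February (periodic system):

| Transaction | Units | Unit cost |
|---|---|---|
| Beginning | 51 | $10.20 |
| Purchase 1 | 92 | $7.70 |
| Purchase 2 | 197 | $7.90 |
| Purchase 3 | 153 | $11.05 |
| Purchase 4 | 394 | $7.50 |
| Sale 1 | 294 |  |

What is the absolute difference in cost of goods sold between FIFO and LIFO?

$216.50

FIFO COGS: 51 @ $10.20 + 92 @ $7.70 + 151 @ $7.90 = $2,421.50
LIFO COGS: 294 @ $7.50 = $2,205.00
Difference = |$2,421.50 − $2,205.00| = $216.50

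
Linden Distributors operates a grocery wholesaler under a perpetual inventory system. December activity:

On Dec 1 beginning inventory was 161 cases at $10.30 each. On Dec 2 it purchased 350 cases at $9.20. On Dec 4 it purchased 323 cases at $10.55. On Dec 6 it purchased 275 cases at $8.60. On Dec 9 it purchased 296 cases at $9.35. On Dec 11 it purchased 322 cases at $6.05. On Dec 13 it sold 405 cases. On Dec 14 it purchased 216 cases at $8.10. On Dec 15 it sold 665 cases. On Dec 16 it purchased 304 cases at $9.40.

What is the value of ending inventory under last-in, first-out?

Ending inventory = $11,478.95

Dec 13, 405 sold [LIFO — newest first]: 322 @ $6.05 + 83 @ $9.35 = $2,724.15
Dec 15, 665 sold [LIFO — newest first]: 216 @ $8.10 + 213 @ $9.35 + 236 @ $8.60 = $5,770.75
Total COGS = $2,724.15 + $5,770.75 = $8,494.90
Ending inventory: 161 @ $10.30 + 350 @ $9.20 + 323 @ $10.55 + 39 @ $8.60 + 304 @ $9.40 = $11,478.95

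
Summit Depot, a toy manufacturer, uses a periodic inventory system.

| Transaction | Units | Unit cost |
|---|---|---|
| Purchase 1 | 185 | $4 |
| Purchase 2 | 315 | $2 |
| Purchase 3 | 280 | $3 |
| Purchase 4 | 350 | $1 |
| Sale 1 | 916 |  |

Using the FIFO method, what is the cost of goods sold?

Sale 1 (916) [FIFO — oldest first]: 185 @ $4 + 315 @ $2 + 280 @ $3 + 136 @ $1 = $2,346
Ending inventory: 214 @ $1 = $214
Check: goods available $2,560 = COGS $2,346 + ending $214

COGS = $2,346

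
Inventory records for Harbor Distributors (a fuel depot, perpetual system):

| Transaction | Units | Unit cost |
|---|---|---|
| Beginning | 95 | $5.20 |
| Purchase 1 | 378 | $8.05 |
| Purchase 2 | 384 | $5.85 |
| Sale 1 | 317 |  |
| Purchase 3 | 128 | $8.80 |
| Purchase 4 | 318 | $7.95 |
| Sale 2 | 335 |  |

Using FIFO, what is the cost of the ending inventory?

Sale 1 (317) [FIFO — oldest first]: 95 @ $5.20 + 222 @ $8.05 = $2,281.10
Sale 2 (335) [FIFO — oldest first]: 156 @ $8.05 + 179 @ $5.85 = $2,302.95
Total COGS = $2,281.10 + $2,302.95 = $4,584.05
Ending inventory: 205 @ $5.85 + 128 @ $8.80 + 318 @ $7.95 = $4,853.75

Ending inventory = $4,853.75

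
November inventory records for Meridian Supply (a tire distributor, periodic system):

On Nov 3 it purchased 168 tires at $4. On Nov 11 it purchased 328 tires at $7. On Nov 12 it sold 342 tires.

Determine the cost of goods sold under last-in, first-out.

COGS = $2,352

Nov 12, 342 sold [LIFO — newest first]: 328 @ $7 + 14 @ $4 = $2,352
Ending inventory: 154 @ $4 = $616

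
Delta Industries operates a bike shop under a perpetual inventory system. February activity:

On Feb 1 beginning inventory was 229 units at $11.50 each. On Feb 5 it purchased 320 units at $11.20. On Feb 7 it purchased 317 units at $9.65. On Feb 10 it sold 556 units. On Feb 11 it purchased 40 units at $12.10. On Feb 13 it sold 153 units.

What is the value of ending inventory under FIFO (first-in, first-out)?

Ending inventory = $1,999.05

Feb 10, 556 sold [FIFO — oldest first]: 229 @ $11.50 + 320 @ $11.20 + 7 @ $9.65 = $6,285.05
Feb 13, 153 sold [FIFO — oldest first]: 153 @ $9.65 = $1,476.45
Total COGS = $6,285.05 + $1,476.45 = $7,761.50
Ending inventory: 157 @ $9.65 + 40 @ $12.10 = $1,999.05
Check: goods available $9,760.55 = COGS $7,761.50 + ending $1,999.05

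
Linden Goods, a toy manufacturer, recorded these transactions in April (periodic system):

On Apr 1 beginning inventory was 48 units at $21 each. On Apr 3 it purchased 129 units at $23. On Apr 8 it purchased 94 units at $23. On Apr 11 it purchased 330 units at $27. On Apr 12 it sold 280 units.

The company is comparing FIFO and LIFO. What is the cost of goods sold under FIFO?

COGS = $6,380

FIFO COGS: 48 @ $21 + 129 @ $23 + 94 @ $23 + 9 @ $27 = $6,380
LIFO COGS: 280 @ $27 = $7,560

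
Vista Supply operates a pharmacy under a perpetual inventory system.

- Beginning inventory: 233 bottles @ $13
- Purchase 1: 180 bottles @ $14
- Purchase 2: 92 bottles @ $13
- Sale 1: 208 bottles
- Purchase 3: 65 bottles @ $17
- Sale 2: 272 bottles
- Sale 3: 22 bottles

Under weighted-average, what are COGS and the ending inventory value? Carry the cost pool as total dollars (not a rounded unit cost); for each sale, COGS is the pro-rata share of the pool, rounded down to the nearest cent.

COGS = $6,897.26; ending inventory = $952.74

After Beginning: 233 on hand, pool $3,029.00 (≈ $13.0000 each)
After Purchase 1: 413 on hand, pool $5,549.00 (≈ $13.4358 each)
After Purchase 2: 505 on hand, pool $6,745.00 (≈ $13.3564 each)
Sale 1, sell 208: 208/505 × $6,745.00 → $2,778.13
After Purchase 3: 362 on hand, pool $5,071.87 (≈ $14.0107 each)
Sale 2, sell 272: 272/362 × $5,071.87 → $3,810.90
Sale 3, sell 22: 22/90 × $1,260.97 → $308.23
Total COGS = $2,778.13 + $3,810.90 + $308.23 = $6,897.26
Ending inventory (cost pool remaining) = $952.74
Check: goods available $7,850.00 = COGS $6,897.26 + ending $952.74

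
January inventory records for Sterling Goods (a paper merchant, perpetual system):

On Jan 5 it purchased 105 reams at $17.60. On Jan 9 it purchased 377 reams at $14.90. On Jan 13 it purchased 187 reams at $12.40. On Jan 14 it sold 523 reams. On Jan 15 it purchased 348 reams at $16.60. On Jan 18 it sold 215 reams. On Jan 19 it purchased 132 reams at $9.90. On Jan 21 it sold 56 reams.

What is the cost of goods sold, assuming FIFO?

Jan 14, 523 sold [FIFO — oldest first]: 105 @ $17.60 + 377 @ $14.90 + 41 @ $12.40 = $7,973.70
Jan 18, 215 sold [FIFO — oldest first]: 146 @ $12.40 + 69 @ $16.60 = $2,955.80
Jan 21, 56 sold [FIFO — oldest first]: 56 @ $16.60 = $929.60
Total COGS = $7,973.70 + $2,955.80 + $929.60 = $11,859.10
Ending inventory: 223 @ $16.60 + 132 @ $9.90 = $5,008.60
Check: goods available $16,867.70 = COGS $11,859.10 + ending $5,008.60

COGS = $11,859.10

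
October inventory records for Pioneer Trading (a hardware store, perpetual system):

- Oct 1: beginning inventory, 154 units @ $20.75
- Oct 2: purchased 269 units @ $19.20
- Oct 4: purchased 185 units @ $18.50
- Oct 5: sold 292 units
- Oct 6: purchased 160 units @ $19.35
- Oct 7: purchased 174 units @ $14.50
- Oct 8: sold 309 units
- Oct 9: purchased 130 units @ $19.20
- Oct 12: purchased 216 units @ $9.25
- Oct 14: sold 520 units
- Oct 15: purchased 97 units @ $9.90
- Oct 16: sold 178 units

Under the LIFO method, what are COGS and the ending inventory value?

Oct 5, 292 sold [LIFO — newest first]: 185 @ $18.50 + 107 @ $19.20 = $5,476.90
Oct 8, 309 sold [LIFO — newest first]: 174 @ $14.50 + 135 @ $19.35 = $5,135.25
Oct 14, 520 sold [LIFO — newest first]: 216 @ $9.25 + 130 @ $19.20 + 25 @ $19.35 + 149 @ $19.20 = $7,838.55
Oct 16, 178 sold [LIFO — newest first]: 97 @ $9.90 + 13 @ $19.20 + 68 @ $20.75 = $2,620.90
Total COGS = $5,476.90 + $5,135.25 + $7,838.55 + $2,620.90 = $21,071.60
Ending inventory: 86 @ $20.75 = $1,784.50
Check: goods available $22,856.10 = COGS $21,071.60 + ending $1,784.50

COGS = $21,071.60; ending inventory = $1,784.50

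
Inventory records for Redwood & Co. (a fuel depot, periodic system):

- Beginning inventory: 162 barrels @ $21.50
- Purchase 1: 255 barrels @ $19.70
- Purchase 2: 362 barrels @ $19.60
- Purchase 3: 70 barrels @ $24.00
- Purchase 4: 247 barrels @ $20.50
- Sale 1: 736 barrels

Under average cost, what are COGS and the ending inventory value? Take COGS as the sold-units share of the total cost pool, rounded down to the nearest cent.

COGS = $15,005.53; ending inventory = $7,339.67

Sale 1, sell 736: 736/1096 × $22,345.20 → $15,005.53
Ending inventory (cost pool remaining) = $7,339.67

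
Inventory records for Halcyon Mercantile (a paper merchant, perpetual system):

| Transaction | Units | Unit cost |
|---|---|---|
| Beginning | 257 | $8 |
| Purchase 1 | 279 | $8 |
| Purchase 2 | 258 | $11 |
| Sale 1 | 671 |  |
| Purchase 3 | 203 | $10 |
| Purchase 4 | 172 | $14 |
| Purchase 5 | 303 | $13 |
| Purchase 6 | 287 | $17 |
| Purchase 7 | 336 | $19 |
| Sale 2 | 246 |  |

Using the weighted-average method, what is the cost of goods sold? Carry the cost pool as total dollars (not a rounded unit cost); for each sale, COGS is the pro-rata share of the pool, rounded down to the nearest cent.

COGS = $9,605.65

After Beginning: 257 on hand, pool $2,056.00 (≈ $8.0000 each)
After Purchase 1: 536 on hand, pool $4,288.00 (≈ $8.0000 each)
After Purchase 2: 794 on hand, pool $7,126.00 (≈ $8.9748 each)
Sale 1, sell 671: 671/794 × $7,126.00 → $6,022.09
After Purchase 3: 326 on hand, pool $3,133.91 (≈ $9.6132 each)
After Purchase 4: 498 on hand, pool $5,541.91 (≈ $11.1283 each)
After Purchase 5: 801 on hand, pool $9,480.91 (≈ $11.8363 each)
After Purchase 6: 1088 on hand, pool $14,359.91 (≈ $13.1984 each)
After Purchase 7: 1424 on hand, pool $20,743.91 (≈ $14.5674 each)
Sale 2, sell 246: 246/1424 × $20,743.91 → $3,583.56
Total COGS = $6,022.09 + $3,583.56 = $9,605.65
Ending inventory (cost pool remaining) = $17,160.35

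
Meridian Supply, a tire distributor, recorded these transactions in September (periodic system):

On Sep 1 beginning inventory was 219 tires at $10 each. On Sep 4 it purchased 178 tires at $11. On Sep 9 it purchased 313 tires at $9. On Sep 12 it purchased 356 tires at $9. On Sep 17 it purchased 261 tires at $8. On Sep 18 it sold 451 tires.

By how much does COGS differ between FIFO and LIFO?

$836

FIFO COGS: 219 @ $10 + 178 @ $11 + 54 @ $9 = $4,634
LIFO COGS: 261 @ $8 + 190 @ $9 = $3,798
Difference = |$4,634 − $3,798| = $836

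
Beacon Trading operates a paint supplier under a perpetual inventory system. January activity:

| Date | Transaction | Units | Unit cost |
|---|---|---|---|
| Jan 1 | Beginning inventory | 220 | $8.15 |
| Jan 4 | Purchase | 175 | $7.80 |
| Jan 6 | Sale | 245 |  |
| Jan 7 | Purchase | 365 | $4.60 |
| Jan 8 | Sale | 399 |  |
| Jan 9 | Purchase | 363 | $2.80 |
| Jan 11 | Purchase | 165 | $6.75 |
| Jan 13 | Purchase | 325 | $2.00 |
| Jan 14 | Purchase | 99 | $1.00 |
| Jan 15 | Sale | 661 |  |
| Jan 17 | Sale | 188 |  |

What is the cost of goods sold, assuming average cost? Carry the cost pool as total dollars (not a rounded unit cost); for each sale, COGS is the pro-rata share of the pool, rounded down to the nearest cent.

After Jan 1: 220 on hand, pool $1,793.00 (≈ $8.1500 each)
After Jan 4: 395 on hand, pool $3,158.00 (≈ $7.9949 each)
Jan 6, sell 245: 245/395 × $3,158.00 → $1,958.75
After Jan 7: 515 on hand, pool $2,878.25 (≈ $5.5888 each)
Jan 8, sell 399: 399/515 × $2,878.25 → $2,229.94
After Jan 9: 479 on hand, pool $1,664.71 (≈ $3.4754 each)
After Jan 11: 644 on hand, pool $2,778.46 (≈ $4.3144 each)
After Jan 13: 969 on hand, pool $3,428.46 (≈ $3.5381 each)
After Jan 14: 1068 on hand, pool $3,527.46 (≈ $3.3029 each)
Jan 15, sell 661: 661/1068 × $3,527.46 → $2,183.19
Jan 17, sell 188: 188/407 × $1,344.27 → $620.94
Total COGS = $1,958.75 + $2,229.94 + $2,183.19 + $620.94 = $6,992.82
Ending inventory (cost pool remaining) = $723.33
Check: goods available $7,716.15 = COGS $6,992.82 + ending $723.33

COGS = $6,992.82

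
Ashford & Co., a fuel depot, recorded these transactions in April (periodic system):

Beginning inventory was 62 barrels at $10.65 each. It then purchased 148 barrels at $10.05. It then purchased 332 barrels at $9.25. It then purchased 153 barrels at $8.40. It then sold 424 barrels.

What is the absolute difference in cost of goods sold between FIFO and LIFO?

FIFO COGS: 62 @ $10.65 + 148 @ $10.05 + 214 @ $9.25 = $4,127.20
LIFO COGS: 153 @ $8.40 + 271 @ $9.25 = $3,791.95
Difference = |$4,127.20 − $3,791.95| = $335.25

$335.25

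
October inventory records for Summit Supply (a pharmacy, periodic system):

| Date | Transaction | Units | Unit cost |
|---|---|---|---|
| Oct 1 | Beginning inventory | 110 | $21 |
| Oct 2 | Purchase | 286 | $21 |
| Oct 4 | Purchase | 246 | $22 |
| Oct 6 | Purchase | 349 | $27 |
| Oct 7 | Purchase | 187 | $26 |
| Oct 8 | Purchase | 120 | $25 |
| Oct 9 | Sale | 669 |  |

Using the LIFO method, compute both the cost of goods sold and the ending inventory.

Oct 9, 669 sold [LIFO — newest first]: 120 @ $25 + 187 @ $26 + 349 @ $27 + 13 @ $22 = $17,571
Ending inventory: 110 @ $21 + 286 @ $21 + 233 @ $22 = $13,442

COGS = $17,571; ending inventory = $13,442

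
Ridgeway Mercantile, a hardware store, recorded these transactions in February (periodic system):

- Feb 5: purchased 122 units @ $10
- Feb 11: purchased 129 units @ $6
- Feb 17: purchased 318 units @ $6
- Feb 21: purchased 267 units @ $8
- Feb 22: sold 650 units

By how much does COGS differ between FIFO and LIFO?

FIFO COGS: 122 @ $10 + 129 @ $6 + 318 @ $6 + 81 @ $8 = $4,550
LIFO COGS: 267 @ $8 + 318 @ $6 + 65 @ $6 = $4,434
Difference = |$4,550 − $4,434| = $116

$116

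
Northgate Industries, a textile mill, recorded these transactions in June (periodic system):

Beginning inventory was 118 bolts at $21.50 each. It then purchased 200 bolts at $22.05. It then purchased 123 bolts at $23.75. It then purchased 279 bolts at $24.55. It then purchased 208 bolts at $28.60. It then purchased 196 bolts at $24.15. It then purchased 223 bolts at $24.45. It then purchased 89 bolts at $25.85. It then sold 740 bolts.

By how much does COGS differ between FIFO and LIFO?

$1,734.70

FIFO COGS: 118 @ $21.50 + 200 @ $22.05 + 123 @ $23.75 + 279 @ $24.55 + 20 @ $28.60 = $17,289.70
LIFO COGS: 89 @ $25.85 + 223 @ $24.45 + 196 @ $24.15 + 208 @ $28.60 + 24 @ $24.55 = $19,024.40
Difference = |$17,289.70 − $19,024.40| = $1,734.70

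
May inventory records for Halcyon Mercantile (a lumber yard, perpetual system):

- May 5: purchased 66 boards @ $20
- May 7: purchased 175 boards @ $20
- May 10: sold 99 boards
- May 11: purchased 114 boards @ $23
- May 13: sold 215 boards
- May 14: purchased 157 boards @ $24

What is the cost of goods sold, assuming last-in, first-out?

May 10, 99 sold [LIFO — newest first]: 99 @ $20 = $1,980
May 13, 215 sold [LIFO — newest first]: 114 @ $23 + 76 @ $20 + 25 @ $20 = $4,642
Total COGS = $1,980 + $4,642 = $6,622
Ending inventory: 41 @ $20 + 157 @ $24 = $4,588

COGS = $6,622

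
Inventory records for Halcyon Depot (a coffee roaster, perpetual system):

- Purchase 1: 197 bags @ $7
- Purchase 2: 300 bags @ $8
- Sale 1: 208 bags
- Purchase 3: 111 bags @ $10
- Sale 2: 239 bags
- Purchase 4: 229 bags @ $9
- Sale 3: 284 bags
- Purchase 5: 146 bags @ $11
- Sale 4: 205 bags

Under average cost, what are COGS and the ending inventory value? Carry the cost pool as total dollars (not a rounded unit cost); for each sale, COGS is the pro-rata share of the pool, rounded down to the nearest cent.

After Purchase 1: 197 on hand, pool $1,379.00 (≈ $7.0000 each)
After Purchase 2: 497 on hand, pool $3,779.00 (≈ $7.6036 each)
Sale 1, sell 208: 208/497 × $3,779.00 → $1,581.55
After Purchase 3: 400 on hand, pool $3,307.45 (≈ $8.2686 each)
Sale 2, sell 239: 239/400 × $3,307.45 → $1,976.20
After Purchase 4: 390 on hand, pool $3,392.25 (≈ $8.6981 each)
Sale 3, sell 284: 284/390 × $3,392.25 → $2,470.25
After Purchase 5: 252 on hand, pool $2,528.00 (≈ $10.0317 each)
Sale 4, sell 205: 205/252 × $2,528.00 → $2,056.50
Total COGS = $1,581.55 + $1,976.20 + $2,470.25 + $2,056.50 = $8,084.50
Ending inventory (cost pool remaining) = $471.50

COGS = $8,084.50; ending inventory = $471.50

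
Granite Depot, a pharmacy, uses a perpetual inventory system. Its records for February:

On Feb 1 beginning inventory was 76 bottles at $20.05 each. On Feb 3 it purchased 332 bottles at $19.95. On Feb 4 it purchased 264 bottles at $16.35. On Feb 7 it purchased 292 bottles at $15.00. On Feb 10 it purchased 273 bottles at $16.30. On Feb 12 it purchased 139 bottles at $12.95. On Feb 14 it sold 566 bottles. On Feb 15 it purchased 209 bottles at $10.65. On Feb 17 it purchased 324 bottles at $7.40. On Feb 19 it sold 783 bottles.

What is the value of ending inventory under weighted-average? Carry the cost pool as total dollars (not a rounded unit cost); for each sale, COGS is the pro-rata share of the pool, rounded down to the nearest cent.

After Feb 1: 76 on hand, pool $1,523.80 (≈ $20.0500 each)
After Feb 3: 408 on hand, pool $8,147.20 (≈ $19.9686 each)
After Feb 4: 672 on hand, pool $12,463.60 (≈ $18.5470 each)
After Feb 7: 964 on hand, pool $16,843.60 (≈ $17.4726 each)
After Feb 10: 1237 on hand, pool $21,293.50 (≈ $17.2138 each)
After Feb 12: 1376 on hand, pool $23,093.55 (≈ $16.7831 each)
Feb 14, sell 566: 566/1376 × $23,093.55 → $9,499.23
After Feb 15: 1019 on hand, pool $15,820.17 (≈ $15.5252 each)
After Feb 17: 1343 on hand, pool $18,217.77 (≈ $13.5650 each)
Feb 19, sell 783: 783/1343 × $18,217.77 → $10,621.38
Total COGS = $9,499.23 + $10,621.38 = $20,120.61
Ending inventory (cost pool remaining) = $7,596.39

Ending inventory = $7,596.39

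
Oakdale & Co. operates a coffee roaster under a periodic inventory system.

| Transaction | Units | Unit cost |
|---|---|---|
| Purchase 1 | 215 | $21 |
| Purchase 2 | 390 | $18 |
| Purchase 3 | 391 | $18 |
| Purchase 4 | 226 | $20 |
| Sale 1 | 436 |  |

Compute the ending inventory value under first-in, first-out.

Sale 1 (436) [FIFO — oldest first]: 215 @ $21 + 221 @ $18 = $8,493
Ending inventory: 169 @ $18 + 391 @ $18 + 226 @ $20 = $14,600

Ending inventory = $14,600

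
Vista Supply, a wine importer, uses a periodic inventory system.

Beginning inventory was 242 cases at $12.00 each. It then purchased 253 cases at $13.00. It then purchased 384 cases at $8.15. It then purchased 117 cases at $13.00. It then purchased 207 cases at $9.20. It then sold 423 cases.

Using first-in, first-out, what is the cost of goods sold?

Sale 1 (423) [FIFO — oldest first]: 242 @ $12.00 + 181 @ $13.00 = $5,257.00
Ending inventory: 72 @ $13.00 + 384 @ $8.15 + 117 @ $13.00 + 207 @ $9.20 = $7,491.00
Check: goods available $12,748.00 = COGS $5,257.00 + ending $7,491.00

COGS = $5,257.00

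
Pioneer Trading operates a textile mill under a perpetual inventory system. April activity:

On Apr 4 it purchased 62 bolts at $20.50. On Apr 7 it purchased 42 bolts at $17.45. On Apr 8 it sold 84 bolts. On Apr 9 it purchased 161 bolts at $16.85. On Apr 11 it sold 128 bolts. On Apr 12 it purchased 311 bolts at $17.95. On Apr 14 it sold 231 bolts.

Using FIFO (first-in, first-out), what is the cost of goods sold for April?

COGS = $7,911.85

Apr 8, 84 sold [FIFO — oldest first]: 62 @ $20.50 + 22 @ $17.45 = $1,654.90
Apr 11, 128 sold [FIFO — oldest first]: 20 @ $17.45 + 108 @ $16.85 = $2,168.80
Apr 14, 231 sold [FIFO — oldest first]: 53 @ $16.85 + 178 @ $17.95 = $4,088.15
Total COGS = $1,654.90 + $2,168.80 + $4,088.15 = $7,911.85
Ending inventory: 133 @ $17.95 = $2,387.35
Check: goods available $10,299.20 = COGS $7,911.85 + ending $2,387.35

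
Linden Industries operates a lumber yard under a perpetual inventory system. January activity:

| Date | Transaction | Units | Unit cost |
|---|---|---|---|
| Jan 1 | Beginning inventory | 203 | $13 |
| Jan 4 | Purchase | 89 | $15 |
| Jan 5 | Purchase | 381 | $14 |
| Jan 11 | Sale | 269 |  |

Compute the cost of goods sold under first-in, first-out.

COGS = $3,629

Jan 11, 269 sold [FIFO — oldest first]: 203 @ $13 + 66 @ $15 = $3,629
Ending inventory: 23 @ $15 + 381 @ $14 = $5,679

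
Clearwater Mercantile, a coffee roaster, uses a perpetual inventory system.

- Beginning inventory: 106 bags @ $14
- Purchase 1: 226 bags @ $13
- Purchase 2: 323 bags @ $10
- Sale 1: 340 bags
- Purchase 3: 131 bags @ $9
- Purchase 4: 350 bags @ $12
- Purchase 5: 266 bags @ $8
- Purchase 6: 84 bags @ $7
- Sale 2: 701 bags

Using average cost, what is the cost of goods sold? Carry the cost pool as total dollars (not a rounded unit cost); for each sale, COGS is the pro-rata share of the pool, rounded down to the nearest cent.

COGS = $11,174.69

After Beginning: 106 on hand, pool $1,484.00 (≈ $14.0000 each)
After Purchase 1: 332 on hand, pool $4,422.00 (≈ $13.3193 each)
After Purchase 2: 655 on hand, pool $7,652.00 (≈ $11.6824 each)
Sale 1, sell 340: 340/655 × $7,652.00 → $3,972.03
After Purchase 3: 446 on hand, pool $4,858.97 (≈ $10.8946 each)
After Purchase 4: 796 on hand, pool $9,058.97 (≈ $11.3806 each)
After Purchase 5: 1062 on hand, pool $11,186.97 (≈ $10.5339 each)
After Purchase 6: 1146 on hand, pool $11,774.97 (≈ $10.2748 each)
Sale 2, sell 701: 701/1146 × $11,774.97 → $7,202.66
Total COGS = $3,972.03 + $7,202.66 = $11,174.69
Ending inventory (cost pool remaining) = $4,572.31
Check: goods available $15,747.00 = COGS $11,174.69 + ending $4,572.31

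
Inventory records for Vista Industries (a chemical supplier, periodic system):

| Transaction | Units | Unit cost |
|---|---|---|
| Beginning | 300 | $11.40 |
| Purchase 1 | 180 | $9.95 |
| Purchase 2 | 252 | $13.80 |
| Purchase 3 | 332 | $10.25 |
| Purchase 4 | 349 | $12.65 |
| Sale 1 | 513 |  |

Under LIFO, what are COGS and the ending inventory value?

COGS = $6,095.85; ending inventory = $10,410.60

Sale 1 (513) [LIFO — newest first]: 349 @ $12.65 + 164 @ $10.25 = $6,095.85
Ending inventory: 300 @ $11.40 + 180 @ $9.95 + 252 @ $13.80 + 168 @ $10.25 = $10,410.60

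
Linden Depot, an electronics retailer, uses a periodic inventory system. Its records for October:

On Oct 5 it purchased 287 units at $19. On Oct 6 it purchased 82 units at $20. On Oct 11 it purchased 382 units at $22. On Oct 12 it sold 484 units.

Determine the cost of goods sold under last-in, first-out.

COGS = $10,424

Oct 12, 484 sold [LIFO — newest first]: 382 @ $22 + 82 @ $20 + 20 @ $19 = $10,424
Ending inventory: 267 @ $19 = $5,073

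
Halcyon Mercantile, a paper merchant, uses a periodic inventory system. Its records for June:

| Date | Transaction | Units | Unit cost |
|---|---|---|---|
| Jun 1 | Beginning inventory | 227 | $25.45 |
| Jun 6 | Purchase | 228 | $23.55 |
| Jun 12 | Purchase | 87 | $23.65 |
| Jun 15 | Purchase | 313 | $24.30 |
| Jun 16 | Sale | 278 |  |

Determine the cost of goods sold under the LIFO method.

Jun 16, 278 sold [LIFO — newest first]: 278 @ $24.30 = $6,755.40
Ending inventory: 227 @ $25.45 + 228 @ $23.55 + 87 @ $23.65 + 35 @ $24.30 = $14,054.60
Check: goods available $20,810.00 = COGS $6,755.40 + ending $14,054.60

COGS = $6,755.40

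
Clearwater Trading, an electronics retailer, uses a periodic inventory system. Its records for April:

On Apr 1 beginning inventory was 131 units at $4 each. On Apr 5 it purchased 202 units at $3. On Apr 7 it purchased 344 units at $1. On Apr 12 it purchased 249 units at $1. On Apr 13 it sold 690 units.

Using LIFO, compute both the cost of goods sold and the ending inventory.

Apr 13, 690 sold [LIFO — newest first]: 249 @ $1 + 344 @ $1 + 97 @ $3 = $884
Ending inventory: 131 @ $4 + 105 @ $3 = $839

COGS = $884; ending inventory = $839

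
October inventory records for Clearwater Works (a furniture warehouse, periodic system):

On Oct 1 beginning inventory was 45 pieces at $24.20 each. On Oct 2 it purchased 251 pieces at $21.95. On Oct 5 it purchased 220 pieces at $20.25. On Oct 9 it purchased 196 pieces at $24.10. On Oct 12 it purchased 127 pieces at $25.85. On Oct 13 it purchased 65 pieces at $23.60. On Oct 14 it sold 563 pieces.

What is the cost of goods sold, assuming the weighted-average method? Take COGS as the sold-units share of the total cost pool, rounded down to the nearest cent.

Oct 14, sell 563: 563/904 × $20,594.00 → $12,825.68
Ending inventory (cost pool remaining) = $7,768.32
Check: goods available $20,594.00 = COGS $12,825.68 + ending $7,768.32

COGS = $12,825.68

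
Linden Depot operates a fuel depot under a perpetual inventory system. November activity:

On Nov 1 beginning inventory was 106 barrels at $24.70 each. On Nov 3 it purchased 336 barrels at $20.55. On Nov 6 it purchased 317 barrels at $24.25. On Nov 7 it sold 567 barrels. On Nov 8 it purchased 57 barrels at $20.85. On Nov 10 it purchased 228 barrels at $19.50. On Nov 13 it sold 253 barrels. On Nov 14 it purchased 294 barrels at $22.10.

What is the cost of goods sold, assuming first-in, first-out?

Nov 7, 567 sold [FIFO — oldest first]: 106 @ $24.70 + 336 @ $20.55 + 125 @ $24.25 = $12,554.25
Nov 13, 253 sold [FIFO — oldest first]: 192 @ $24.25 + 57 @ $20.85 + 4 @ $19.50 = $5,922.45
Total COGS = $12,554.25 + $5,922.45 = $18,476.70
Ending inventory: 224 @ $19.50 + 294 @ $22.10 = $10,865.40
Check: goods available $29,342.10 = COGS $18,476.70 + ending $10,865.40

COGS = $18,476.70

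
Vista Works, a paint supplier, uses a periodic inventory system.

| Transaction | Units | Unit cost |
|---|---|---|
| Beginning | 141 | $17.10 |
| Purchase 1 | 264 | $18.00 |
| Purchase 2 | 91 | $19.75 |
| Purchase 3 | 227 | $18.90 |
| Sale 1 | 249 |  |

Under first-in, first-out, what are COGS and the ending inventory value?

COGS = $4,355.10; ending inventory = $8,895.55

Sale 1 (249) [FIFO — oldest first]: 141 @ $17.10 + 108 @ $18.00 = $4,355.10
Ending inventory: 156 @ $18.00 + 91 @ $19.75 + 227 @ $18.90 = $8,895.55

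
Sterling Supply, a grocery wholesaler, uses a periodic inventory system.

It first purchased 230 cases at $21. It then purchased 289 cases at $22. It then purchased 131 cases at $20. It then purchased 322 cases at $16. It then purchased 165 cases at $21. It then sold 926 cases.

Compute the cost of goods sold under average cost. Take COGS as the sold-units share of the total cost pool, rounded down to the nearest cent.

Sale 1, sell 926: 926/1137 × $22,425.00 → $18,263.45
Ending inventory (cost pool remaining) = $4,161.55
Check: goods available $22,425.00 = COGS $18,263.45 + ending $4,161.55

COGS = $18,263.45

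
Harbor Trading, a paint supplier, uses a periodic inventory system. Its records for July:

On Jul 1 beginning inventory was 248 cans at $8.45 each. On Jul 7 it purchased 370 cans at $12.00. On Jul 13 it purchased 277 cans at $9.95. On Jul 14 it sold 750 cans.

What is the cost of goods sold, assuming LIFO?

Jul 14, 750 sold [LIFO — newest first]: 277 @ $9.95 + 370 @ $12.00 + 103 @ $8.45 = $8,066.50
Ending inventory: 145 @ $8.45 = $1,225.25

COGS = $8,066.50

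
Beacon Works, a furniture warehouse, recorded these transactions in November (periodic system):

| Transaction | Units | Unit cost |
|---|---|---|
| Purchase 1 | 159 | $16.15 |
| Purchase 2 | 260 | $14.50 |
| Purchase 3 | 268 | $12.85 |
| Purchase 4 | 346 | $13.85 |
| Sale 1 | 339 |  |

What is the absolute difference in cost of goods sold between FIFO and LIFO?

$482.70

FIFO COGS: 159 @ $16.15 + 180 @ $14.50 = $5,177.85
LIFO COGS: 339 @ $13.85 = $4,695.15
Difference = |$5,177.85 − $4,695.15| = $482.70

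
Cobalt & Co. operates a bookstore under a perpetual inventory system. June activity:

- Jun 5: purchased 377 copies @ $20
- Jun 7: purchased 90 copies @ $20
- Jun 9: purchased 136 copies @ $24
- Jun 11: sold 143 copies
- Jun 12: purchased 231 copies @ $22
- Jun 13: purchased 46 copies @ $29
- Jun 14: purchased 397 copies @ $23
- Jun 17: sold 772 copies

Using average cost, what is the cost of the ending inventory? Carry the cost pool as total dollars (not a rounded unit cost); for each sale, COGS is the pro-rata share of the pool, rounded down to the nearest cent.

Ending inventory = $8,032.32

After Jun 5: 377 on hand, pool $7,540.00 (≈ $20.0000 each)
After Jun 7: 467 on hand, pool $9,340.00 (≈ $20.0000 each)
After Jun 9: 603 on hand, pool $12,604.00 (≈ $20.9022 each)
Jun 11, sell 143: 143/603 × $12,604.00 → $2,989.00
After Jun 12: 691 on hand, pool $14,697.00 (≈ $21.2692 each)
After Jun 13: 737 on hand, pool $16,031.00 (≈ $21.7517 each)
After Jun 14: 1134 on hand, pool $25,162.00 (≈ $22.1887 each)
Jun 17, sell 772: 772/1134 × $25,162.00 → $17,129.68
Total COGS = $2,989.00 + $17,129.68 = $20,118.68
Ending inventory (cost pool remaining) = $8,032.32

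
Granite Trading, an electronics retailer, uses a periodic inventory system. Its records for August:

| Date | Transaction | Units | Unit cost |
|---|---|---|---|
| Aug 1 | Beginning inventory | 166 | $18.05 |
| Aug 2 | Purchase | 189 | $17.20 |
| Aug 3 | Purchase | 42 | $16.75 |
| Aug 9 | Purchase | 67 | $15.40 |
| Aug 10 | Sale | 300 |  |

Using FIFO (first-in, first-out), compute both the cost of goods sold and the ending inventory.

Aug 10, 300 sold [FIFO — oldest first]: 166 @ $18.05 + 134 @ $17.20 = $5,301.10
Ending inventory: 55 @ $17.20 + 42 @ $16.75 + 67 @ $15.40 = $2,681.30

COGS = $5,301.10; ending inventory = $2,681.30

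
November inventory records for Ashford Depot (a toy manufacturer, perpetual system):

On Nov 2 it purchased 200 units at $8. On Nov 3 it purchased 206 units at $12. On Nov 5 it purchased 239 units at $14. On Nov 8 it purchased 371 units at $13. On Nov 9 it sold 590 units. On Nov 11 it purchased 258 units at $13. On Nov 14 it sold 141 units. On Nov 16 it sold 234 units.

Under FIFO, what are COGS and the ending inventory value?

Nov 9, 590 sold [FIFO — oldest first]: 200 @ $8 + 206 @ $12 + 184 @ $14 = $6,648
Nov 14, 141 sold [FIFO — oldest first]: 55 @ $14 + 86 @ $13 = $1,888
Nov 16, 234 sold [FIFO — oldest first]: 234 @ $13 = $3,042
Total COGS = $6,648 + $1,888 + $3,042 = $11,578
Ending inventory: 51 @ $13 + 258 @ $13 = $4,017
Check: goods available $15,595 = COGS $11,578 + ending $4,017

COGS = $11,578; ending inventory = $4,017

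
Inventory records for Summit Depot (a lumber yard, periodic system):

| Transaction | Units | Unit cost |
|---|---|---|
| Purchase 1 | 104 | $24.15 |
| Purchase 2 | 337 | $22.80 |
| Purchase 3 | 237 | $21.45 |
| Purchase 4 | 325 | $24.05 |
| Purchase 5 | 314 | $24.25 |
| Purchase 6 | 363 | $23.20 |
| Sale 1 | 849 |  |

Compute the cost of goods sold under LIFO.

Sale 1 (849) [LIFO — newest first]: 363 @ $23.20 + 314 @ $24.25 + 172 @ $24.05 = $20,172.70
Ending inventory: 104 @ $24.15 + 337 @ $22.80 + 237 @ $21.45 + 153 @ $24.05 = $18,958.50

COGS = $20,172.70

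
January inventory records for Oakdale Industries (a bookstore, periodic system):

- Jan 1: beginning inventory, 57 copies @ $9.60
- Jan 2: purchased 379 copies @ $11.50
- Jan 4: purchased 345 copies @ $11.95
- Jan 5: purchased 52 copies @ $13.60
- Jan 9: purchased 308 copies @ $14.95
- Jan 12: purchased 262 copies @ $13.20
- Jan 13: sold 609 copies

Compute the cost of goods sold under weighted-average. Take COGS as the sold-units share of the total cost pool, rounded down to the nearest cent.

COGS = $7,725.85

Jan 13, sell 609: 609/1403 × $17,798.65 → $7,725.85
Ending inventory (cost pool remaining) = $10,072.80
Check: goods available $17,798.65 = COGS $7,725.85 + ending $10,072.80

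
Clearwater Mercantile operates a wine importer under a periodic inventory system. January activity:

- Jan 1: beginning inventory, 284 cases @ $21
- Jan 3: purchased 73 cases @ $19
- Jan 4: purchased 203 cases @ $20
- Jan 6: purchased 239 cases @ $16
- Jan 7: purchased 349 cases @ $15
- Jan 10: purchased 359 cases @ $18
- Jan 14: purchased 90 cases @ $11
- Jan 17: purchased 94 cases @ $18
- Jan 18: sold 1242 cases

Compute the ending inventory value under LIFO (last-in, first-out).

Ending inventory = $9,191

Jan 18, 1242 sold [LIFO — newest first]: 94 @ $18 + 90 @ $11 + 359 @ $18 + 349 @ $15 + 239 @ $16 + 111 @ $20 = $20,423
Ending inventory: 284 @ $21 + 73 @ $19 + 92 @ $20 = $9,191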